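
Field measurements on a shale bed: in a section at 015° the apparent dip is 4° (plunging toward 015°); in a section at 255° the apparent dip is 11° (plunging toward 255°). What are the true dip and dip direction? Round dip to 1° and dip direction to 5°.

The two traces are lines in the plane: v₁ = (sin 15°·cos 4°, cos 15°·cos 4°, −sin 4°), v₂ = (sin 255°·cos 11°, cos 255°·cos 11°, −sin 11°).
Cross product v₁ × v₂ gives the pole to the plane: n ∝ (-0.202, 0.115, 0.848).
True dip = arccos(n_z / |n|) = arccos(0.9645) = 15.3°.
The horizontal component of n points toward azimuth atan2(n_x, n_y) = 300°, the dip direction.

true dip 15°, dip direction 300°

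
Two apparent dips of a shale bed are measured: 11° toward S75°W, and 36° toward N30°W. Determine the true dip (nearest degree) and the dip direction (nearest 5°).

The two traces are lines in the plane: v₁ = (sin 255°·cos 11°, cos 255°·cos 11°, −sin 11°), v₂ = (sin 330°·cos 36°, cos 330°·cos 36°, −sin 36°).
n = v₁ × v₂ = (-0.283, 0.480, 0.767) (taken with n_z > 0).
Dip δ = arctan(|n_h|/n_z) = arctan(0.557/0.767) = 36.0°.
Dip direction = azimuth of (n_x, n_y) = atan2(-0.283, 0.480) = 329°.

true dip 36°, dip direction 330°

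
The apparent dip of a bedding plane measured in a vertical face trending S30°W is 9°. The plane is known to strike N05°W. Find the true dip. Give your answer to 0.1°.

β = acute angle between strike N05°W and section S30°W = 35°.
tan(true dip) = tan 9° / sin 35° = 0.2761
δ = arctan(0.2761) = 15.44°

15.4°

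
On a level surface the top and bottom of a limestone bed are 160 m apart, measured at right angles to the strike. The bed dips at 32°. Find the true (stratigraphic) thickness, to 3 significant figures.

84.8 m

True thickness t = w · sin(dip) = 160 × sin 32°
t = 160 × 0.5299 = 84.787 m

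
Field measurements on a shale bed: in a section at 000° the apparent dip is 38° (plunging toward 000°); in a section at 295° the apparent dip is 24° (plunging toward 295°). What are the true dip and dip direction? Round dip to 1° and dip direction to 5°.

true dip 38°, dip direction 350°

The two traces are lines in the plane: v₁ = (sin 0°·cos 38°, cos 0°·cos 38°, −sin 38°), v₂ = (sin 295°·cos 24°, cos 295°·cos 24°, −sin 24°).
Cross product v₁ × v₂ gives the pole to the plane: n ∝ (-0.083, 0.510, 0.652).
Dip δ = arctan(|n_h|/n_z) = arctan(0.516/0.652) = 38.4°.
Dip direction = atan2(-0.083, 0.510) = 351° (azimuth of n's horizontal projection).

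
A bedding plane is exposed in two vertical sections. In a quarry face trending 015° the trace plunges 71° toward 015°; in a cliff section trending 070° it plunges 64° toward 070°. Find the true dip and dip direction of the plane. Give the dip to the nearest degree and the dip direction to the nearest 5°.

The two traces are lines in the plane: v₁ = (sin 15°·cos 71°, cos 15°·cos 71°, −sin 71°), v₂ = (sin 70°·cos 64°, cos 70°·cos 64°, −sin 64°).
Cross product v₁ × v₂ gives the pole to the plane: n ∝ (0.141, 0.314, 0.117).
tan δ = √(n_x²+n_y²)/n_z = 0.344/0.117, so δ = 71.2°.
Dip direction = atan2(0.141, 0.314) = 24° (azimuth of n's horizontal projection).

true dip 71°, dip direction 025°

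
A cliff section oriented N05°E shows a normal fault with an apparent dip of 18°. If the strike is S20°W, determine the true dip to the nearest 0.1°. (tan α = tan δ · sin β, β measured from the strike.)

The section is 15° from the strike.
tan(true dip) = tan 18° / sin 15° = 1.2554
δ = arctan(1.2554) = 51.46°

51.5°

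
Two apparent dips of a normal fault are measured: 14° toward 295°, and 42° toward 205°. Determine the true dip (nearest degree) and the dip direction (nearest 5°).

Each apparent-dip line lies in the plane. As unit vectors (x east, y north, z up), v₁ plunges 14°→295° and v₂ plunges 42°→205°.
n = v₁ × v₂ = (-0.437, -0.512, 0.721) (taken with n_z > 0).
Dip δ = arctan(|n_h|/n_z) = arctan(0.674/0.721) = 43.1°.
Dip direction = atan2(-0.437, -0.512) = 220° (azimuth of n's horizontal projection).

true dip 43°, dip direction 220°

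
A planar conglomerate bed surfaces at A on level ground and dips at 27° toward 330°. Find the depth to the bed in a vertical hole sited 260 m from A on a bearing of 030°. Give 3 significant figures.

The hole lies 60° from the dip direction, so the down-dip offset is 260 × cos 60° = 130.00 m.
Depth = down-dip offset × tan(dip) = 130.00 × tan 27° = 130.00 × 0.5095
Depth = 66.24 m

66.2 m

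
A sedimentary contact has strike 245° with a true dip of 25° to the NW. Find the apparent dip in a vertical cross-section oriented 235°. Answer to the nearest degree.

The section lies 10° from the strike.
tan(apparent dip) = tan 25° · sin 10° = 0.0810
apparent dip = arctan 0.0810 = 4.63°

5°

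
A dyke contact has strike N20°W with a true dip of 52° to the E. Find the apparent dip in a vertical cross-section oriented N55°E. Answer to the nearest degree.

Angle between strike (N20°W) and section (N55°E): β = 75°.
tan α = tan 52° × sin 75° = 1.2799 × 0.9659 = 1.2363
apparent dip = arctan 1.2363 = 51.03°

51°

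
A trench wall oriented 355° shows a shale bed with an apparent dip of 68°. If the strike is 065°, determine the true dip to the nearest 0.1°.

The section is 70° from the strike.
tan(true dip) = tan 68° / sin 70° = 2.6339
true dip = arctan 2.6339 = 69.21°

69.2°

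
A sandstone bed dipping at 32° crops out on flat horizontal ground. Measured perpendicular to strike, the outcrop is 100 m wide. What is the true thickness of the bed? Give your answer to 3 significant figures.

True thickness t = w · sin(dip) = 100 × sin 32°
t = 100 × 0.5299 = 52.992 m

53.0 m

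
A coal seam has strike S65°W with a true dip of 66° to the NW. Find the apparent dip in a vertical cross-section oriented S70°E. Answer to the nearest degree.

Angle between strike (S65°W) and section (S70°E): β = 45°.
tan(apparent dip) = tan 66° · sin 45° = 1.5882
α = arctan(1.5882) = 57.80°

58°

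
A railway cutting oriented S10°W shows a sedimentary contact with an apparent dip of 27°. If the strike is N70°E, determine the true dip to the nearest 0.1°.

The section is 60° from the strike.
tan δ = tan α / sin β = tan 27° / sin 60° = 0.5095 / 0.8660 = 0.5883
δ = arctan(0.5883) = 30.47°

30.5°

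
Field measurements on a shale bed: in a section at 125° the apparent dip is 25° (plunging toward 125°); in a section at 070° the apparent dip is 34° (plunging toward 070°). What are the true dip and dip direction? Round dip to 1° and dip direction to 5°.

The two traces are lines in the plane: v₁ = (sin 125°·cos 25°, cos 125°·cos 25°, −sin 25°), v₂ = (sin 70°·cos 34°, cos 70°·cos 34°, −sin 34°).
Cross product v₁ × v₂ gives the pole to the plane: n ∝ (0.411, 0.086, 0.615).
tan δ = √(n_x²+n_y²)/n_z = 0.419/0.615, so δ = 34.3°.
The horizontal component of n points toward azimuth atan2(n_x, n_y) = 78°, the dip direction.

true dip 34°, dip direction 080°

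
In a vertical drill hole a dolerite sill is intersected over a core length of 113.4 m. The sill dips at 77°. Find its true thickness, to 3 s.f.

25.5 m

True thickness t = h · cos(dip) = 113.4 × cos 77°
t = 113.4 × 0.2250 = 25.509 m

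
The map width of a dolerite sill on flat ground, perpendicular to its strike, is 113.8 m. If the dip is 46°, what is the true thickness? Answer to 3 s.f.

True thickness t = w · sin(dip) = 113.8 × sin 46°
t = 113.8 × 0.7193 = 81.861 m

81.9 m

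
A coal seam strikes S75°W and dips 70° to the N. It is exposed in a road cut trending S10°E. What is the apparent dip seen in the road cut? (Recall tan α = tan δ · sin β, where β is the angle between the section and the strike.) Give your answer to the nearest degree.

70°

The section lies 85° from the strike.
tan(apparent dip) = tan 70° · sin 85° = 2.7370
apparent dip = arctan 2.7370 = 69.93°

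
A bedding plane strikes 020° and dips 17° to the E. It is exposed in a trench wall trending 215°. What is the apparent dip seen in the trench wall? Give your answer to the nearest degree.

5°

Angle between strike (020°) and section (215°): β = 15°.
tan α = tan 17° × sin 15° = 0.3057 × 0.2588 = 0.0791
apparent dip = arctan 0.0791 = 4.52°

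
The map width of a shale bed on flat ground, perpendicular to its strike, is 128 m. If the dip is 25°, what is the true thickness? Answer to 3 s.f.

True thickness t = w · sin(dip) = 128 × sin 25°
t = 128 × 0.4226 = 54.095 m

54.1 m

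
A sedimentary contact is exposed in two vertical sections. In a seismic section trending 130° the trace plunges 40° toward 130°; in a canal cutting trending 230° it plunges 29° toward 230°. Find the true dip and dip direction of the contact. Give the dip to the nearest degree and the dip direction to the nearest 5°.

true dip 48°, dip direction 170°

The two traces are lines in the plane: v₁ = (sin 130°·cos 40°, cos 130°·cos 40°, −sin 40°), v₂ = (sin 230°·cos 29°, cos 230°·cos 29°, −sin 29°).
n = v₁ × v₂ = (0.123, -0.715, 0.660) (taken with n_z > 0).
Dip δ = arctan(|n_h|/n_z) = arctan(0.726/0.660) = 47.7°.
The horizontal component of n points toward azimuth atan2(n_x, n_y) = 170°, the dip direction.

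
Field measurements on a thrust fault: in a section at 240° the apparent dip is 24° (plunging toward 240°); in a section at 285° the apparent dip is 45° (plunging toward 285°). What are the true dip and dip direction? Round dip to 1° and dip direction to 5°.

Each apparent-dip line lies in the plane. As unit vectors (x east, y north, z up), v₁ plunges 24°→240° and v₂ plunges 45°→285°.
Cross product v₁ × v₂ gives the pole to the plane: n ∝ (-0.397, 0.282, 0.457).
True dip = arccos(n_z / |n|) = arccos(0.6840) = 46.8°.
Dip direction = azimuth of (n_x, n_y) = atan2(-0.397, 0.282) = 305°.

true dip 47°, dip direction 305°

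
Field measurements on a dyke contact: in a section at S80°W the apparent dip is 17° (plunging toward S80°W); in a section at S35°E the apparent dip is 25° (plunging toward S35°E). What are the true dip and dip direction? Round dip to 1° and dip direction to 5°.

Represent each trace as a vector plunging at its apparent dip toward its trend (east-north-up frame): v₁ = (-0.942, -0.166, -0.292), v₂ = (0.520, -0.742, -0.423).
n = v₁ × v₂ = (-0.147, -0.550, 0.786) (taken with n_z > 0).
tan δ = √(n_x²+n_y²)/n_z = 0.569/0.786, so δ = 35.9°.
Dip direction = azimuth of (n_x, n_y) = atan2(-0.147, -0.550) = 195°.

true dip 36°, dip direction 195°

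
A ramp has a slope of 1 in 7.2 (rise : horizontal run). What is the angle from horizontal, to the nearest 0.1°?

tan θ = 1/7.2 = 0.1389
θ = arctan(0.1389) = 7.91°

7.9°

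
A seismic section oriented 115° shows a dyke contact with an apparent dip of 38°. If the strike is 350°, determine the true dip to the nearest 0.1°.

43.6°

The section is 55° from the strike.
tan δ = tan α / sin β = tan 38° / sin 55° = 0.7813 / 0.8192 = 0.9538
true dip = arctan 0.9538 = 43.64°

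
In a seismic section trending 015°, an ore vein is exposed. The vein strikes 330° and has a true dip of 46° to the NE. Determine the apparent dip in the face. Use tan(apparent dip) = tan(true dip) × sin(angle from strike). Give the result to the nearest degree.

36°

Angle between strike (330°) and section (015°): β = 45°.
tan α = tan 46° × sin 45° = 1.0355 × 0.7071 = 0.7322
apparent dip = arctan 0.7322 = 36.21°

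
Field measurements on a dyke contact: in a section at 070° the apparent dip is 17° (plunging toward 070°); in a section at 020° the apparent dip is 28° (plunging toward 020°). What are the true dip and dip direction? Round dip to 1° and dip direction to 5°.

Each apparent-dip line lies in the plane. As unit vectors (x east, y north, z up), v₁ plunges 17°→070° and v₂ plunges 28°→020°.
n = v₁ × v₂ = (0.089, 0.334, 0.647) (taken with n_z > 0).
tan δ = √(n_x²+n_y²)/n_z = 0.345/0.647, so δ = 28.1°.
Dip direction = atan2(0.089, 0.334) = 15° (azimuth of n's horizontal projection).

true dip 28°, dip direction 015°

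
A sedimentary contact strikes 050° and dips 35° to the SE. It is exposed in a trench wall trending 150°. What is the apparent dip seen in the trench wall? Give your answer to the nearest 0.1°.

34.6°

The section lies 80° from the strike.
tan α = tan 35° × sin 80° = 0.7002 × 0.9848 = 0.6896
α = arctan(0.6896) = 34.59°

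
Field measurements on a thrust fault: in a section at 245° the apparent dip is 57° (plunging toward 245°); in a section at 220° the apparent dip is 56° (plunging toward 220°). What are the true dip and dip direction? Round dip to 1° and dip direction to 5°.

The two traces are lines in the plane: v₁ = (sin 245°·cos 57°, cos 245°·cos 57°, −sin 57°), v₂ = (sin 220°·cos 56°, cos 220°·cos 56°, −sin 56°).
Cross product v₁ × v₂ gives the pole to the plane: n ∝ (-0.168, -0.108, 0.129).
Dip δ = arctan(|n_h|/n_z) = arctan(0.200/0.129) = 57.2°.
The horizontal component of n points toward azimuth atan2(n_x, n_y) = 237°, the dip direction.

true dip 57°, dip direction 235°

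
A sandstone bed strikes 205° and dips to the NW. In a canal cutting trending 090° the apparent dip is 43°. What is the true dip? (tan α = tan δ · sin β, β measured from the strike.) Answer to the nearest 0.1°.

The section is 65° from the strike.
tan(true dip) = tan 43° / sin 65° = 1.0289
true dip = arctan 1.0289 = 45.82°

45.8°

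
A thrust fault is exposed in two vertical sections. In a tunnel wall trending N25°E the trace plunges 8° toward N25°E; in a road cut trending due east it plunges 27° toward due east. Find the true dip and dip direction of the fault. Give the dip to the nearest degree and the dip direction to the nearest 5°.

true dip 27°, dip direction 100°

Represent each trace as a vector plunging at its apparent dip toward its trend (east-north-up frame): v₁ = (0.419, 0.897, -0.139), v₂ = (0.891, 0.000, -0.454).
Cross product v₁ × v₂ gives the pole to the plane: n ∝ (0.407, -0.066, 0.800).
True dip = arccos(n_z / |n|) = arccos(0.8886) = 27.3°.
Dip direction = azimuth of (n_x, n_y) = atan2(0.407, -0.066) = 99°.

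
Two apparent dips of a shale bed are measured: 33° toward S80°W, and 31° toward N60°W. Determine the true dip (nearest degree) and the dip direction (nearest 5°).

Each apparent-dip line lies in the plane. As unit vectors (x east, y north, z up), v₁ plunges 33°→S80°W and v₂ plunges 31°→N60°W.
n = v₁ × v₂ = (-0.308, 0.021, 0.462) (taken with n_z > 0).
Dip δ = arctan(|n_h|/n_z) = arctan(0.309/0.462) = 33.8°.
Dip direction = azimuth of (n_x, n_y) = atan2(-0.308, 0.021) = 274°.

true dip 34°, dip direction 275°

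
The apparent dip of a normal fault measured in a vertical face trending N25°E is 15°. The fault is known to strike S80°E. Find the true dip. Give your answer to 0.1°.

β = acute angle between strike S80°E and section N25°E = 75°.
tan δ = tan α / sin β = tan 15° / sin 75° = 0.2679 / 0.9659 = 0.2774
δ = arctan(0.2774) = 15.50°

15.5°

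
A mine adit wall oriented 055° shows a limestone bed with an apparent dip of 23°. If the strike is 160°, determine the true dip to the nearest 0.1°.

23.7°

The section is 75° from the strike.
tan δ = tan α / sin β = tan 23° / sin 75° = 0.4245 / 0.9659 = 0.4394
δ = arctan(0.4394) = 23.72°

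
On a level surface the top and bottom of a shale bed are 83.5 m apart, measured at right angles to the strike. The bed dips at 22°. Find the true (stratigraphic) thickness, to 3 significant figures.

True thickness t = w · sin(dip) = 83.5 × sin 22°
t = 83.5 × 0.3746 = 31.280 m

31.3 m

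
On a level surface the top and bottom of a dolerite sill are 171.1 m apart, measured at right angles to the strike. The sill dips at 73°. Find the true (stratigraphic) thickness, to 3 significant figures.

164 m

True thickness t = w · sin(dip) = 171.1 × sin 73°
t = 171.1 × 0.9563 = 163.624 m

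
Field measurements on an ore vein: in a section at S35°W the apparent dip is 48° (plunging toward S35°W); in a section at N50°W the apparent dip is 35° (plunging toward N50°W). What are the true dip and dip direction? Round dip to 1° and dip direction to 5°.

true dip 54°, dip direction 250°

Each apparent-dip line lies in the plane. As unit vectors (x east, y north, z up), v₁ plunges 48°→S35°W and v₂ plunges 35°→N50°W.
n = v₁ × v₂ = (-0.706, -0.246, 0.546) (taken with n_z > 0).
True dip = arccos(n_z / |n|) = arccos(0.5899) = 53.8°.
Dip direction = azimuth of (n_x, n_y) = atan2(-0.706, -0.246) = 251°.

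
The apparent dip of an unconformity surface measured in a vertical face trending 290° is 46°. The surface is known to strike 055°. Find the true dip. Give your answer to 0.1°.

51.7°

β = acute angle between strike 055° and section 290° = 55°.
tan(true dip) = tan 46° / sin 55° = 1.2641
δ = arctan(1.2641) = 51.65°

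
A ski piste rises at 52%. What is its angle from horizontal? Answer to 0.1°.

tan θ = 52/100 = 0.5200
θ = arctan(0.5200) = 27.47°

27.5°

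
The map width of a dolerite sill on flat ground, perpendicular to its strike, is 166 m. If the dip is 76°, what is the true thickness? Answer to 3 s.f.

161 m

True thickness t = w · sin(dip) = 166 × sin 76°
t = 166 × 0.9703 = 161.069 m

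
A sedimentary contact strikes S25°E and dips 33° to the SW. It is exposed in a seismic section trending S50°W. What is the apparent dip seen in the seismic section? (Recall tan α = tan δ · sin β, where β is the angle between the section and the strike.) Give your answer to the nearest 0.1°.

32.1°

The strike is S25°E and the section trends S50°W; the acute angle between them is β = 75°.
tan α = tan 33° × sin 75° = 0.6494 × 0.9659 = 0.6273
apparent dip = arctan 0.6273 = 32.10°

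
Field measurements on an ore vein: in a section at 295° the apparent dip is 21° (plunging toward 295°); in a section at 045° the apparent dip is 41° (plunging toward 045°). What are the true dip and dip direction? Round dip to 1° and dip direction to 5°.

true dip 49°, dip direction 005°

Each apparent-dip line lies in the plane. As unit vectors (x east, y north, z up), v₁ plunges 21°→295° and v₂ plunges 41°→045°.
Cross product v₁ × v₂ gives the pole to the plane: n ∝ (0.068, 0.746, 0.662).
tan δ = √(n_x²+n_y²)/n_z = 0.749/0.662, so δ = 48.5°.
Dip direction = azimuth of (n_x, n_y) = atan2(0.068, 0.746) = 5°.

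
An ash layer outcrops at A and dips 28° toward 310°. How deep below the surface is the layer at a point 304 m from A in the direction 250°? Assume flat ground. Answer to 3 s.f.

The hole lies 60° from the dip direction, so the down-dip offset is 304 × cos 60° = 152.00 m.
Depth = down-dip offset × tan(dip) = 152.00 × tan 28° = 152.00 × 0.5317
Depth = 80.82 m

80.8 m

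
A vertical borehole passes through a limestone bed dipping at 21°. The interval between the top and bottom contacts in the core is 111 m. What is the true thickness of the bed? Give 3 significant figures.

True thickness t = h · cos(dip) = 111 × cos 21°
t = 111 × 0.9336 = 103.627 m

104 m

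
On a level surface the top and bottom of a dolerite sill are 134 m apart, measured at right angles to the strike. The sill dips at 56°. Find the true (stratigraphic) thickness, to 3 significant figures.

111 m

True thickness t = w · sin(dip) = 134 × sin 56°
t = 134 × 0.8290 = 111.091 m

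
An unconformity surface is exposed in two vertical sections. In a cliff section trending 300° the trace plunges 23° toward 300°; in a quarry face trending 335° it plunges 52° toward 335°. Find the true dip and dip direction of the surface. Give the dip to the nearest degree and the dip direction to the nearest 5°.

true dip 59°, dip direction 015°

Represent each trace as a vector plunging at its apparent dip toward its trend (east-north-up frame): v₁ = (-0.797, 0.460, -0.391), v₂ = (-0.260, 0.558, -0.788).
Cross product v₁ × v₂ gives the pole to the plane: n ∝ (0.145, 0.527, 0.325).
True dip = arccos(n_z / |n|) = arccos(0.5115) = 59.2°.
Dip direction = azimuth of (n_x, n_y) = atan2(0.145, 0.527) = 15°.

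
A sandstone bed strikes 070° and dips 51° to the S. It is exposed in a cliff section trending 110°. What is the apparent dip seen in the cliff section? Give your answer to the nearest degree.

38°

Angle between strike (070°) and section (110°): β = 40°.
tan α = tan 51° × sin 40° = 1.2349 × 0.6428 = 0.7938
α = arctan(0.7938) = 38.44°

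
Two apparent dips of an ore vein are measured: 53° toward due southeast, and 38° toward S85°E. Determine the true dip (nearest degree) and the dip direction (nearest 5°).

true dip 54°, dip direction 150°

The two traces are lines in the plane: v₁ = (sin 135°·cos 53°, cos 135°·cos 53°, −sin 53°), v₂ = (sin 95°·cos 38°, cos 95°·cos 38°, −sin 38°).
n = v₁ × v₂ = (0.207, -0.365, 0.305) (taken with n_z > 0).
tan δ = √(n_x²+n_y²)/n_z = 0.420/0.305, so δ = 54.0°.
Dip direction = atan2(0.207, -0.365) = 150° (azimuth of n's horizontal projection).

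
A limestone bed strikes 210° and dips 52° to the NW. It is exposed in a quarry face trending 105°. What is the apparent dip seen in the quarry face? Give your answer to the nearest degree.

The strike is 210° and the section trends 105°; the acute angle between them is β = 75°.
tan α = tan 52° × sin 75° = 1.2799 × 0.9659 = 1.2363
α = arctan(1.2363) = 51.03°

51°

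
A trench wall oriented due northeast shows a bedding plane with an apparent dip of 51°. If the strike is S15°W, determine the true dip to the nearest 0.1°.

β = acute angle between strike S15°W and section due northeast = 30°.
tan δ = tan α / sin β = tan 51° / sin 30° = 1.2349 / 0.5000 = 2.4698
δ = arctan(2.4698) = 67.96°

68.0°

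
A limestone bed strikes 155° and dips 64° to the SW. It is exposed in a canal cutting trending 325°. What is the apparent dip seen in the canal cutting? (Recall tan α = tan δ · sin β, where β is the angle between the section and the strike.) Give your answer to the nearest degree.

20°

The section lies 10° from the strike.
tan α = tan 64° × sin 10° = 2.0503 × 0.1736 = 0.3560
apparent dip = arctan 0.3560 = 19.60°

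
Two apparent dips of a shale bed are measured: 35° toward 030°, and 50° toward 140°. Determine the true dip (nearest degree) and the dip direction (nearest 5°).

The two traces are lines in the plane: v₁ = (sin 30°·cos 35°, cos 30°·cos 35°, −sin 35°), v₂ = (sin 140°·cos 50°, cos 140°·cos 50°, −sin 50°).
Cross product v₁ × v₂ gives the pole to the plane: n ∝ (0.826, -0.077, 0.495).
True dip = arccos(n_z / |n|) = arccos(0.5123) = 59.2°.
The horizontal component of n points toward azimuth atan2(n_x, n_y) = 95°, the dip direction.

true dip 59°, dip direction 095°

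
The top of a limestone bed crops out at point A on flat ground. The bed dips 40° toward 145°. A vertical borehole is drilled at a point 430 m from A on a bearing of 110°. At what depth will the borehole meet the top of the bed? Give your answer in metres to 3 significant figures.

296 m

The hole lies 35° from the dip direction, so the down-dip offset is 430 × cos 35° = 352.24 m.
Depth = down-dip offset × tan(dip) = 352.24 × tan 40° = 352.24 × 0.8391
Depth = 295.56 m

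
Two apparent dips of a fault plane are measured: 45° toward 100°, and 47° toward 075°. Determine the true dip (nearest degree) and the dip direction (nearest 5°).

The two traces are lines in the plane: v₁ = (sin 100°·cos 45°, cos 100°·cos 45°, −sin 45°), v₂ = (sin 75°·cos 47°, cos 75°·cos 47°, −sin 47°).
n = v₁ × v₂ = (0.215, 0.043, 0.204) (taken with n_z > 0).
Dip δ = arctan(|n_h|/n_z) = arctan(0.219/0.204) = 47.1°.
The horizontal component of n points toward azimuth atan2(n_x, n_y) = 79°, the dip direction.

true dip 47°, dip direction 080°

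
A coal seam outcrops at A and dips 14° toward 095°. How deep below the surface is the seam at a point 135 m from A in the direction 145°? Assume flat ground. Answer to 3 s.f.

The hole lies 50° from the dip direction, so the down-dip offset is 135 × cos 50° = 86.78 m.
Depth = down-dip offset × tan(dip) = 86.78 × tan 14° = 86.78 × 0.2493
Depth = 21.64 m

21.6 m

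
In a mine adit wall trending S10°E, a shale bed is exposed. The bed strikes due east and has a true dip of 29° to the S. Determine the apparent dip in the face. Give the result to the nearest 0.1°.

Angle between strike (due east) and section (S10°E): β = 80°.
tan(apparent dip) = tan 29° · sin 80° = 0.5459
apparent dip = arctan 0.5459 = 28.63°

28.6°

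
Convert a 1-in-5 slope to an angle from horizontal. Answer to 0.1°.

tan θ = 1/5 = 0.2000
θ = arctan(0.2000) = 11.31°

11.3°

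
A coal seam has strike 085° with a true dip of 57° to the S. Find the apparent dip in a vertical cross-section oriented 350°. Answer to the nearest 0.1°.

56.9°

The section lies 85° from the strike.
tan(apparent dip) = tan 57° · sin 85° = 1.5340
apparent dip = arctan 1.5340 = 56.90°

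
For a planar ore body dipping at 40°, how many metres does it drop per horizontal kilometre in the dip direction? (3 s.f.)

839 m

drop per km = 1000 × tan 40° = 1000 × 0.8391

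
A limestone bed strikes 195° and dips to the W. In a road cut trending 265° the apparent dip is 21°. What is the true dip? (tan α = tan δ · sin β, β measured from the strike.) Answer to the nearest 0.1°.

22.2°

β = acute angle between strike 195° and section 265° = 70°.
tan δ = tan α / sin β = tan 21° / sin 70° = 0.3839 / 0.9397 = 0.4085
δ = arctan(0.4085) = 22.22°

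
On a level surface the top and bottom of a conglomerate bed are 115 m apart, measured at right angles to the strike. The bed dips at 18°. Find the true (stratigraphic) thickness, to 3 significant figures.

True thickness t = w · sin(dip) = 115 × sin 18°
t = 115 × 0.3090 = 35.537 m

35.5 m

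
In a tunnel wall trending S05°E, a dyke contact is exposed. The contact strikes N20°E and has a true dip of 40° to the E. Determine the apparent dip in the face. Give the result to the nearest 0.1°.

The section lies 25° from the strike.
tan(apparent dip) = tan 40° · sin 25° = 0.3546
α = arctan(0.3546) = 19.53°

19.5°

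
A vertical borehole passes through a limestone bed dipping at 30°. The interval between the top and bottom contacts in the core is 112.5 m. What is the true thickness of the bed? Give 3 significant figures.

True thickness t = h · cos(dip) = 112.5 × cos 30°
t = 112.5 × 0.8660 = 97.428 m

97.4 m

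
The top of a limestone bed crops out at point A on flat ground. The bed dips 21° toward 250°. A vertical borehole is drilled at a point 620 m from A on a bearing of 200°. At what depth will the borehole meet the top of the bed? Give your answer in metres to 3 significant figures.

153 m

The hole lies 50° from the dip direction, so the down-dip offset is 620 × cos 50° = 398.53 m.
Depth = down-dip offset × tan(dip) = 398.53 × tan 21° = 398.53 × 0.3839
Depth = 152.98 m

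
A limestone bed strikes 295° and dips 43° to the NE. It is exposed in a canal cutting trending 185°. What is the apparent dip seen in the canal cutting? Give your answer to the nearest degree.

41°

The section lies 70° from the strike.
tan α = tan 43° × sin 70° = 0.9325 × 0.9397 = 0.8763
apparent dip = arctan 0.8763 = 41.23°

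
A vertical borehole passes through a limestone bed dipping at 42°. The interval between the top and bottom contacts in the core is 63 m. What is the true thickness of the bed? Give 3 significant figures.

46.8 m

True thickness t = h · cos(dip) = 63 × cos 42°
t = 63 × 0.7431 = 46.818 m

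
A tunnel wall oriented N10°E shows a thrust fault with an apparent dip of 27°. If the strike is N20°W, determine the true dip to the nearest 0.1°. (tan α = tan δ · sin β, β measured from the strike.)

The section is 30° from the strike.
tan δ = tan α / sin β = tan 27° / sin 30° = 0.5095 / 0.5000 = 1.0191
true dip = arctan 1.0191 = 45.54°

45.5°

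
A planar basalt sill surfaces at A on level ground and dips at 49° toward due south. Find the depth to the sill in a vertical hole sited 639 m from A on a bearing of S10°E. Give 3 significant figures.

The hole lies 10° from the dip direction, so the down-dip offset is 639 × cos 10° = 629.29 m.
Depth = down-dip offset × tan(dip) = 629.29 × tan 49° = 629.29 × 1.1504
Depth = 723.92 m

724 m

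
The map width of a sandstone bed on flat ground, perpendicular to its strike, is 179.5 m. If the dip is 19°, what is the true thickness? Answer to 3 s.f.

58.4 m

True thickness t = w · sin(dip) = 179.5 × sin 19°
t = 179.5 × 0.3256 = 58.439 m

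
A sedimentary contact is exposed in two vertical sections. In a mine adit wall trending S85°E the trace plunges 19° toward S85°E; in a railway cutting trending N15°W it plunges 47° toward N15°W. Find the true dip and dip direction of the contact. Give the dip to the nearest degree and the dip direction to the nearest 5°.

Each apparent-dip line lies in the plane. As unit vectors (x east, y north, z up), v₁ plunges 19°→S85°E and v₂ plunges 47°→N15°W.
Cross product v₁ × v₂ gives the pole to the plane: n ∝ (0.275, 0.746, 0.606).
True dip = arccos(n_z / |n|) = arccos(0.6060) = 52.7°.
The horizontal component of n points toward azimuth atan2(n_x, n_y) = 20°, the dip direction.

true dip 53°, dip direction 020°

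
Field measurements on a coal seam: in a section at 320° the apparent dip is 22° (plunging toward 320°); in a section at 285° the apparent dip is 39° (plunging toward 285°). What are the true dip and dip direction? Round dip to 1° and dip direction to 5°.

true dip 43°, dip direction 255°

The two traces are lines in the plane: v₁ = (sin 320°·cos 22°, cos 320°·cos 22°, −sin 22°), v₂ = (sin 285°·cos 39°, cos 285°·cos 39°, −sin 39°).
The plane normal is n = v₁ × v₂ ∝ (-0.372, -0.094, 0.413).
tan δ = √(n_x²+n_y²)/n_z = 0.383/0.413, so δ = 42.8°.
The horizontal component of n points toward azimuth atan2(n_x, n_y) = 256°, the dip direction.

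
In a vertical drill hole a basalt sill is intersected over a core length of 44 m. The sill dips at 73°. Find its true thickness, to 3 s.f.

12.9 m

True thickness t = h · cos(dip) = 44 × cos 73°
t = 44 × 0.2924 = 12.864 m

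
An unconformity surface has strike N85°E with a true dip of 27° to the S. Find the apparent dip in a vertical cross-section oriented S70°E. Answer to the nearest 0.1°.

12.2°

Angle between strike (N85°E) and section (S70°E): β = 25°.
tan α = tan 27° × sin 25° = 0.5095 × 0.4226 = 0.2153
α = arctan(0.2153) = 12.15°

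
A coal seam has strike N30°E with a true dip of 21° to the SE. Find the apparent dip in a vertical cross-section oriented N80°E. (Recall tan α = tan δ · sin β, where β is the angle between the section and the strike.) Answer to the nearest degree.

Angle between strike (N30°E) and section (N80°E): β = 50°.
tan(apparent dip) = tan 21° · sin 50° = 0.2941
apparent dip = arctan 0.2941 = 16.39°

16°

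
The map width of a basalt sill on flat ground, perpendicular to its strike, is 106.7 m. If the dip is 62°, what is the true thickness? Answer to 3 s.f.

94.2 m

True thickness t = w · sin(dip) = 106.7 × sin 62°
t = 106.7 × 0.8829 = 94.211 m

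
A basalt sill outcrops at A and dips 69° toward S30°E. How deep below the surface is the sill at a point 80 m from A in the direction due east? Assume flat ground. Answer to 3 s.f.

The hole lies 60° from the dip direction, so the down-dip offset is 80 × cos 60° = 40.00 m.
Depth = down-dip offset × tan(dip) = 40.00 × tan 69° = 40.00 × 2.6051
Depth = 104.20 m

104 m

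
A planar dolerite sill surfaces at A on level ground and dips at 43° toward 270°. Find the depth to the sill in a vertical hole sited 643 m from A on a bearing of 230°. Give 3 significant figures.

The hole lies 40° from the dip direction, so the down-dip offset is 643 × cos 40° = 492.57 m.
Depth = down-dip offset × tan(dip) = 492.57 × tan 43° = 492.57 × 0.9325
Depth = 459.33 m

459 m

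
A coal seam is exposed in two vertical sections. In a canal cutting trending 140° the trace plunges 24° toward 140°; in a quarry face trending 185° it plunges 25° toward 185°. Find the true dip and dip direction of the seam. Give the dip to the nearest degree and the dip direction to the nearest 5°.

The two traces are lines in the plane: v₁ = (sin 140°·cos 24°, cos 140°·cos 24°, −sin 24°), v₂ = (sin 185°·cos 25°, cos 185°·cos 25°, −sin 25°).
n = v₁ × v₂ = (0.071, -0.280, 0.585) (taken with n_z > 0).
Dip δ = arctan(|n_h|/n_z) = arctan(0.289/0.585) = 26.3°.
The horizontal component of n points toward azimuth atan2(n_x, n_y) = 166°, the dip direction.

true dip 26°, dip direction 165°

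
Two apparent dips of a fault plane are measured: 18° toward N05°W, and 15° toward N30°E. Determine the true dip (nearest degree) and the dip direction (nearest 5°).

Each apparent-dip line lies in the plane. As unit vectors (x east, y north, z up), v₁ plunges 18°→N05°W and v₂ plunges 15°→N30°E.
The plane normal is n = v₁ × v₂ ∝ (-0.013, 0.171, 0.527).
Dip δ = arctan(|n_h|/n_z) = arctan(0.171/0.527) = 18.0°.
Dip direction = azimuth of (n_x, n_y) = atan2(-0.013, 0.171) = 356°.

true dip 18°, dip direction 355°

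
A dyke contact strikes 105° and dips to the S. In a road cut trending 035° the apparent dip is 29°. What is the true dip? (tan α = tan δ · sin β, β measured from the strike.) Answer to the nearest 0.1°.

The section is 70° from the strike.
tan(true dip) = tan 29° / sin 70° = 0.5899
δ = arctan(0.5899) = 30.54°

30.5°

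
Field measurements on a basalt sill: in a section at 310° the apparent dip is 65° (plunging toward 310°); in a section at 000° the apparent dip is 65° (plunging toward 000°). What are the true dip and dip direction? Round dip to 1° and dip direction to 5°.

true dip 67°, dip direction 335°

The two traces are lines in the plane: v₁ = (sin 310°·cos 65°, cos 310°·cos 65°, −sin 65°), v₂ = (sin 0°·cos 65°, cos 0°·cos 65°, −sin 65°).
Cross product v₁ × v₂ gives the pole to the plane: n ∝ (-0.137, 0.293, 0.137).
Dip δ = arctan(|n_h|/n_z) = arctan(0.324/0.137) = 67.1°.
Dip direction = atan2(-0.137, 0.293) = 335° (azimuth of n's horizontal projection).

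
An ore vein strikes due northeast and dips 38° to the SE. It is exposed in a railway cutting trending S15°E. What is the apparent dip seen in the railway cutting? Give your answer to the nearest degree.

34°

Angle between strike (due northeast) and section (S15°E): β = 60°.
tan(apparent dip) = tan 38° · sin 60° = 0.6766
α = arctan(0.6766) = 34.08°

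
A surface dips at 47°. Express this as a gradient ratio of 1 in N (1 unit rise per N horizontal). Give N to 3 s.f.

1 : N means tan θ = 1/N, so N = 1/tan 47° = 1/1.0724

1 in 0.933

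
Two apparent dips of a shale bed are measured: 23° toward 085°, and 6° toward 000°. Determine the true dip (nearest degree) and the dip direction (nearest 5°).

The two traces are lines in the plane: v₁ = (sin 85°·cos 23°, cos 85°·cos 23°, −sin 23°), v₂ = (sin 0°·cos 6°, cos 0°·cos 6°, −sin 6°).
n = v₁ × v₂ = (0.380, 0.096, 0.912) (taken with n_z > 0).
Dip δ = arctan(|n_h|/n_z) = arctan(0.392/0.912) = 23.3°.
Dip direction = atan2(0.380, 0.096) = 76° (azimuth of n's horizontal projection).

true dip 23°, dip direction 075°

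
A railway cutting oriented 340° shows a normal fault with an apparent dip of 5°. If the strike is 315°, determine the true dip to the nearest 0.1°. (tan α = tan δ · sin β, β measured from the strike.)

11.7°

β = acute angle between strike 315° and section 340° = 25°.
tan δ = tan α / sin β = tan 5° / sin 25° = 0.0875 / 0.4226 = 0.2070
δ = arctan(0.2070) = 11.70°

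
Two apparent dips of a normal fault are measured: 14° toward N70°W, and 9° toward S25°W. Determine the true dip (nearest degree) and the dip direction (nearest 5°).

The two traces are lines in the plane: v₁ = (sin 290°·cos 14°, cos 290°·cos 14°, −sin 14°), v₂ = (sin 205°·cos 9°, cos 205°·cos 9°, −sin 9°).
n = v₁ × v₂ = (-0.268, -0.042, 0.955) (taken with n_z > 0).
tan δ = √(n_x²+n_y²)/n_z = 0.272/0.955, so δ = 15.9°.
Dip direction = atan2(-0.268, -0.042) = 261° (azimuth of n's horizontal projection).

true dip 16°, dip direction 260°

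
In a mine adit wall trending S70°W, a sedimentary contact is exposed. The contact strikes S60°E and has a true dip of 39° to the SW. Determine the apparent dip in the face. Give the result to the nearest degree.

The section lies 50° from the strike.
tan(apparent dip) = tan 39° · sin 50° = 0.6203
α = arctan(0.6203) = 31.81°

32°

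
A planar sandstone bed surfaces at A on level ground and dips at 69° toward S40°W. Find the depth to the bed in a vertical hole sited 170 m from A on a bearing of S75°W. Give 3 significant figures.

The hole lies 35° from the dip direction, so the down-dip offset is 170 × cos 35° = 139.26 m.
Depth = down-dip offset × tan(dip) = 139.26 × tan 69° = 139.26 × 2.6051
Depth = 362.77 m

363 m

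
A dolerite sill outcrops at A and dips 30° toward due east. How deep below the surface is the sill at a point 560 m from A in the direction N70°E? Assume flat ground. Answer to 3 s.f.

The hole lies 20° from the dip direction, so the down-dip offset is 560 × cos 20° = 526.23 m.
Depth = down-dip offset × tan(dip) = 526.23 × tan 30° = 526.23 × 0.5774
Depth = 303.82 m

304 m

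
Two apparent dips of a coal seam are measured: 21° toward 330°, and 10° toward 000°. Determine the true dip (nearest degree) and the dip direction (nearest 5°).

Each apparent-dip line lies in the plane. As unit vectors (x east, y north, z up), v₁ plunges 21°→330° and v₂ plunges 10°→000°.
n = v₁ × v₂ = (-0.213, 0.081, 0.460) (taken with n_z > 0).
True dip = arccos(n_z / |n|) = arccos(0.8963) = 26.3°.
Dip direction = atan2(-0.213, 0.081) = 291° (azimuth of n's horizontal projection).

true dip 26°, dip direction 290°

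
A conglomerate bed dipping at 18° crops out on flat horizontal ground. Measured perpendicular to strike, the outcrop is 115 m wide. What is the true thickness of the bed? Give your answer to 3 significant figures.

35.5 m

True thickness t = w · sin(dip) = 115 × sin 18°
t = 115 × 0.3090 = 35.537 m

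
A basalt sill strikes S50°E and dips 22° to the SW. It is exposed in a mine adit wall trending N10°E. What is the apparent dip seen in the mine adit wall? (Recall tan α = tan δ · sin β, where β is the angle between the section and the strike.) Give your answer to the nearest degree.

19°

Angle between strike (S50°E) and section (N10°E): β = 60°.
tan(apparent dip) = tan 22° · sin 60° = 0.3499
α = arctan(0.3499) = 19.28°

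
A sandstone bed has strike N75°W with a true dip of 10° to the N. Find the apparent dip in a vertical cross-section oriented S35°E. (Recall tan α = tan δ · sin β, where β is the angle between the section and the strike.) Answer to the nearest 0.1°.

The strike is N75°W and the section trends S35°E; the acute angle between them is β = 40°.
tan α = tan 10° × sin 40° = 0.1763 × 0.6428 = 0.1133
α = arctan(0.1133) = 6.47°

6.5°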